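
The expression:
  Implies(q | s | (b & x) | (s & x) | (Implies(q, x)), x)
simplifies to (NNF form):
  x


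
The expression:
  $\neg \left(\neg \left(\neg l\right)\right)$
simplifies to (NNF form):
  $\neg l$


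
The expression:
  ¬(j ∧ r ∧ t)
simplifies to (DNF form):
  ¬j ∨ ¬r ∨ ¬t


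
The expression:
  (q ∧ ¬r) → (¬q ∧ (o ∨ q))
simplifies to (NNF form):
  r ∨ ¬q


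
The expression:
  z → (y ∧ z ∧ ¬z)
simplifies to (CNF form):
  ¬z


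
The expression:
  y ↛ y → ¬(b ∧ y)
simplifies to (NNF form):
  True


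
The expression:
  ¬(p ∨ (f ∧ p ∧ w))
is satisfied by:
  {p: False}


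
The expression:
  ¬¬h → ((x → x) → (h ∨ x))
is always true.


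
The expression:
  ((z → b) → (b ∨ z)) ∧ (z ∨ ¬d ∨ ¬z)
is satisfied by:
  {b: True, z: True}
  {b: True, z: False}
  {z: True, b: False}


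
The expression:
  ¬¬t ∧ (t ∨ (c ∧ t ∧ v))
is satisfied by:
  {t: True}


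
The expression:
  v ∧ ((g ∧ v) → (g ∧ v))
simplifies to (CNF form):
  v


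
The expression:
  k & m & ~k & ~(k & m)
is never true.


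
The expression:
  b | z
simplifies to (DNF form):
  b | z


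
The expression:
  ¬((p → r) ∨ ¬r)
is never true.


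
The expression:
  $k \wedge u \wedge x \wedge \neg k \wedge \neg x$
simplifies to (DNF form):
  $\text{False}$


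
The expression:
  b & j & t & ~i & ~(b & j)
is never true.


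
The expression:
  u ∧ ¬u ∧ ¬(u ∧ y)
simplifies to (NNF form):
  False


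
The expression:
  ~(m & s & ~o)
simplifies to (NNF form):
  o | ~m | ~s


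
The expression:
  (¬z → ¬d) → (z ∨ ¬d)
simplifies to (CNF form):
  True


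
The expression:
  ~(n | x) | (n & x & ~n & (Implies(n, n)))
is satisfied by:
  {n: False, x: False}


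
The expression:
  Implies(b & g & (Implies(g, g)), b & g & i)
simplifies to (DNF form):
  i | ~b | ~g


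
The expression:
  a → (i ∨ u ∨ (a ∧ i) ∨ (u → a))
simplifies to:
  True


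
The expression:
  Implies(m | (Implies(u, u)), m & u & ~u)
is never true.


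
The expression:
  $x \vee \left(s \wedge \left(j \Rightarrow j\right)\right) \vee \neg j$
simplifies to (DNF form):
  $s \vee x \vee \neg j$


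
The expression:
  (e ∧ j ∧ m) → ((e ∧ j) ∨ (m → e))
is always true.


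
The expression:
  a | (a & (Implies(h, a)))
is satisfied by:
  {a: True}


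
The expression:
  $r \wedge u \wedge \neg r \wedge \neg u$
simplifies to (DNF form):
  $\text{False}$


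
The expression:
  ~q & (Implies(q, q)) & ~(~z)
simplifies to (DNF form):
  z & ~q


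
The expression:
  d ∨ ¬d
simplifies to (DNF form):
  True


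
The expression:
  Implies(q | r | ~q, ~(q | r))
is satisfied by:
  {q: False, r: False}


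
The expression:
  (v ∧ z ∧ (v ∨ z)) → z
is always true.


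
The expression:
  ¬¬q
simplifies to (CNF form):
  q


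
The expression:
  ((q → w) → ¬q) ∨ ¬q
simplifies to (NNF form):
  ¬q ∨ ¬w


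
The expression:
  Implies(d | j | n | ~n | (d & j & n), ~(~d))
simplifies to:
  d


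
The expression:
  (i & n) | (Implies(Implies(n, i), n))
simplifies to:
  n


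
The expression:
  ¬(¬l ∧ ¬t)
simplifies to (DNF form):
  l ∨ t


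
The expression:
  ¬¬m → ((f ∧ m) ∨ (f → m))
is always true.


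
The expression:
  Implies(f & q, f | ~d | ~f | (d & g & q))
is always true.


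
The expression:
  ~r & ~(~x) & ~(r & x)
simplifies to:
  x & ~r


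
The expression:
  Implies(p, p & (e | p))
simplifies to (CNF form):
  True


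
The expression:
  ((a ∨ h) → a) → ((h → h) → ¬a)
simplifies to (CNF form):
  ¬a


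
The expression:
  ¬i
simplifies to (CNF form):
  ¬i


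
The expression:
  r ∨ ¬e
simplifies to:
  r ∨ ¬e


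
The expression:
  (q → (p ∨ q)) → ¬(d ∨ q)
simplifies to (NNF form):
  ¬d ∧ ¬q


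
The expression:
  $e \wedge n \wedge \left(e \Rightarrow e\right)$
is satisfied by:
  {e: True, n: True}


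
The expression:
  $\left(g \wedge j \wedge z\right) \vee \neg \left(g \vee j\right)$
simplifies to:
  $\left(g \vee \neg j\right) \wedge \left(j \vee \neg g\right) \wedge \left(z \vee \neg j\right)$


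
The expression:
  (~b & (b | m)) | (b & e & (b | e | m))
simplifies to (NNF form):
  (b & e) | (m & ~b)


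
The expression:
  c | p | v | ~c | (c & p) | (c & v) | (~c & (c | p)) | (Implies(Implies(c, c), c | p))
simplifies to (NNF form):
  True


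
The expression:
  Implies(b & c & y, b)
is always true.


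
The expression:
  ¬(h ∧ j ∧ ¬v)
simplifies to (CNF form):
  v ∨ ¬h ∨ ¬j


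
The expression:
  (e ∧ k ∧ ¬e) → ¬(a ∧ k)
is always true.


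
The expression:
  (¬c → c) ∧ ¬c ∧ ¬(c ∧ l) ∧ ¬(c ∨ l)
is never true.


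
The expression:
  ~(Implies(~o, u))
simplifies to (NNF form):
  ~o & ~u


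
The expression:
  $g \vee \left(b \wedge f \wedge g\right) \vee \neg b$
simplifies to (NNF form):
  $g \vee \neg b$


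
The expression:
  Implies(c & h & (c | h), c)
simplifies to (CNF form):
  True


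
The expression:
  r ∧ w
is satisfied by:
  {r: True, w: True}


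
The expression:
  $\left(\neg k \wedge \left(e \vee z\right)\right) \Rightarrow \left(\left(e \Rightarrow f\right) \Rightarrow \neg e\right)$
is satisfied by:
  {k: True, e: False, f: False}
  {e: False, f: False, k: False}
  {f: True, k: True, e: False}
  {f: True, e: False, k: False}
  {k: True, e: True, f: False}
  {e: True, k: False, f: False}
  {f: True, e: True, k: True}


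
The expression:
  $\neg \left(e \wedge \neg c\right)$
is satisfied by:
  {c: True, e: False}
  {e: False, c: False}
  {e: True, c: True}


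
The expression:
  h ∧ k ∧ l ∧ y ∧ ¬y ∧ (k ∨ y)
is never true.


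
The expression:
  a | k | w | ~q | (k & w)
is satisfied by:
  {a: True, k: True, w: True, q: False}
  {a: True, k: True, w: False, q: False}
  {a: True, w: True, q: False, k: False}
  {a: True, w: False, q: False, k: False}
  {k: True, w: True, q: False, a: False}
  {k: True, w: False, q: False, a: False}
  {w: True, k: False, q: False, a: False}
  {w: False, k: False, q: False, a: False}
  {a: True, k: True, q: True, w: True}
  {a: True, k: True, q: True, w: False}
  {a: True, q: True, w: True, k: False}
  {a: True, q: True, w: False, k: False}
  {q: True, k: True, w: True, a: False}
  {q: True, k: True, w: False, a: False}
  {q: True, w: True, k: False, a: False}


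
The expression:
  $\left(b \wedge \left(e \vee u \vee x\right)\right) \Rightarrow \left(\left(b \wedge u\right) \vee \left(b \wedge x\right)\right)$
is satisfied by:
  {x: True, u: True, e: False, b: False}
  {x: True, e: False, u: False, b: False}
  {u: True, x: False, e: False, b: False}
  {x: False, e: False, u: False, b: False}
  {b: True, x: True, u: True, e: False}
  {b: True, x: True, e: False, u: False}
  {b: True, u: True, x: False, e: False}
  {b: True, x: False, e: False, u: False}
  {x: True, e: True, u: True, b: False}
  {x: True, e: True, b: False, u: False}
  {e: True, u: True, b: False, x: False}
  {e: True, b: False, u: False, x: False}
  {x: True, e: True, b: True, u: True}
  {x: True, e: True, b: True, u: False}
  {e: True, b: True, u: True, x: False}


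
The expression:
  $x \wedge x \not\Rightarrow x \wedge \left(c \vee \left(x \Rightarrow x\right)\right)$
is never true.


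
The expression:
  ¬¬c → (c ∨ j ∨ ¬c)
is always true.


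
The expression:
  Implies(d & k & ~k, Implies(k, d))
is always true.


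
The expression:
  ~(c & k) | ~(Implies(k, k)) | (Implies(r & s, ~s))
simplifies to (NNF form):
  ~c | ~k | ~r | ~s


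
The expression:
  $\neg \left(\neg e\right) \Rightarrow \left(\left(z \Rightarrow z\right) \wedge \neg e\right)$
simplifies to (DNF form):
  $\neg e$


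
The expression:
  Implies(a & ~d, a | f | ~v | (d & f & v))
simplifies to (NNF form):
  True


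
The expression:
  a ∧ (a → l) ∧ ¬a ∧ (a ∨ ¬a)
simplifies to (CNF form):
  False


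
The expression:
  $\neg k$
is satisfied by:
  {k: False}


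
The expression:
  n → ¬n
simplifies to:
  ¬n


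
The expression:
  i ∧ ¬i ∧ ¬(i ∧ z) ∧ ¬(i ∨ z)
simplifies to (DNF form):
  False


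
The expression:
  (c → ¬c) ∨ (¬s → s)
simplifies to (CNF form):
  s ∨ ¬c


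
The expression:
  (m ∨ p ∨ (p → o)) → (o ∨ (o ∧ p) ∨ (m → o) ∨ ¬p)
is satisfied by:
  {o: True, p: False, m: False}
  {p: False, m: False, o: False}
  {o: True, m: True, p: False}
  {m: True, p: False, o: False}
  {o: True, p: True, m: False}
  {p: True, o: False, m: False}
  {o: True, m: True, p: True}


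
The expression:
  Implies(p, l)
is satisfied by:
  {l: True, p: False}
  {p: False, l: False}
  {p: True, l: True}


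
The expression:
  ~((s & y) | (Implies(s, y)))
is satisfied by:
  {s: True, y: False}


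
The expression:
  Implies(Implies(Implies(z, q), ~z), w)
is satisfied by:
  {z: True, w: True, q: True}
  {z: True, w: True, q: False}
  {w: True, q: True, z: False}
  {w: True, q: False, z: False}
  {z: True, q: True, w: False}


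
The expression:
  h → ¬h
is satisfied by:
  {h: False}


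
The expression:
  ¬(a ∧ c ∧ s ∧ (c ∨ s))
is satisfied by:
  {s: False, c: False, a: False}
  {a: True, s: False, c: False}
  {c: True, s: False, a: False}
  {a: True, c: True, s: False}
  {s: True, a: False, c: False}
  {a: True, s: True, c: False}
  {c: True, s: True, a: False}


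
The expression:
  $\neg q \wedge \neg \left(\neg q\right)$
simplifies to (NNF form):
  $\text{False}$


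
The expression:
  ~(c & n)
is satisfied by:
  {c: False, n: False}
  {n: True, c: False}
  {c: True, n: False}


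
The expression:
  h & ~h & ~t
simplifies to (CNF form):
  False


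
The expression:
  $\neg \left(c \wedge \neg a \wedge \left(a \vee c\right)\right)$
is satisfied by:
  {a: True, c: False}
  {c: False, a: False}
  {c: True, a: True}


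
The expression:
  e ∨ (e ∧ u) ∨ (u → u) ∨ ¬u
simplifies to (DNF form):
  True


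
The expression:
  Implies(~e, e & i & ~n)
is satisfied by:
  {e: True}


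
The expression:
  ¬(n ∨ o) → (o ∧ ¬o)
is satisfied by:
  {n: True, o: True}
  {n: True, o: False}
  {o: True, n: False}


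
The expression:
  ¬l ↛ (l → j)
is never true.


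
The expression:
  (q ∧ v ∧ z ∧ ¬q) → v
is always true.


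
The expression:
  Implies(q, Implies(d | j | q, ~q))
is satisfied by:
  {q: False}


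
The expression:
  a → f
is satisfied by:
  {f: True, a: False}
  {a: False, f: False}
  {a: True, f: True}


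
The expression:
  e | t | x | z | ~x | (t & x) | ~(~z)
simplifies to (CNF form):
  True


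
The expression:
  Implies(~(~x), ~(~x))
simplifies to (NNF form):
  True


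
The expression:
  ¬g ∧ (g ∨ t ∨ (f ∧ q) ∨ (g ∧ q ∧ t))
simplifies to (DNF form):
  (t ∧ ¬g) ∨ (f ∧ q ∧ ¬g) ∨ (f ∧ t ∧ ¬g) ∨ (q ∧ t ∧ ¬g)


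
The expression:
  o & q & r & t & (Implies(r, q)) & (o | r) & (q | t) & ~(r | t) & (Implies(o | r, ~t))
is never true.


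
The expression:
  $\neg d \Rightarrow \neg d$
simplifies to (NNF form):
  $\text{True}$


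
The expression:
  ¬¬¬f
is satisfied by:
  {f: False}


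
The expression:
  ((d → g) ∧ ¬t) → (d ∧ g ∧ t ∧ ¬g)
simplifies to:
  t ∨ (d ∧ ¬g)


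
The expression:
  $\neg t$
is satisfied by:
  {t: False}


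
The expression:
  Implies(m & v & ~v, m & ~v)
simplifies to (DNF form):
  True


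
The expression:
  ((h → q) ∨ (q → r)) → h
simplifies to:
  h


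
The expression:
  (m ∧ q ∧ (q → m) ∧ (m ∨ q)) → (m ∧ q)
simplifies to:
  True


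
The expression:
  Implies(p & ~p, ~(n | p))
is always true.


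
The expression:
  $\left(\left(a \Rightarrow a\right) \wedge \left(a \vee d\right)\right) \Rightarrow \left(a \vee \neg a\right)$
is always true.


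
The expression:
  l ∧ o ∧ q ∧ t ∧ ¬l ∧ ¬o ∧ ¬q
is never true.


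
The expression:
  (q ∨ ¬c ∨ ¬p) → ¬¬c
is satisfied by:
  {c: True}


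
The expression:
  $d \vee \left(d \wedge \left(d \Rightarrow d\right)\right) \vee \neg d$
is always true.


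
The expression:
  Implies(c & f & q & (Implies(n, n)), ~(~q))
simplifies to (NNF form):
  True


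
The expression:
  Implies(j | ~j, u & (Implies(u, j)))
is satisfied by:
  {j: True, u: True}


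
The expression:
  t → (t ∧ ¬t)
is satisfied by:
  {t: False}


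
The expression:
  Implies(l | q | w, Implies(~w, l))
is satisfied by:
  {l: True, w: True, q: False}
  {l: True, w: False, q: False}
  {w: True, l: False, q: False}
  {l: False, w: False, q: False}
  {q: True, l: True, w: True}
  {q: True, l: True, w: False}
  {q: True, w: True, l: False}


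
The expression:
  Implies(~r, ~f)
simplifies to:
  r | ~f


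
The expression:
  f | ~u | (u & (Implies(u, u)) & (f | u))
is always true.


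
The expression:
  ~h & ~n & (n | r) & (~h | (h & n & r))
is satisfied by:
  {r: True, n: False, h: False}


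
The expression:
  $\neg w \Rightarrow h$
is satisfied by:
  {h: True, w: True}
  {h: True, w: False}
  {w: True, h: False}


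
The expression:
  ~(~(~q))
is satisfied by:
  {q: False}


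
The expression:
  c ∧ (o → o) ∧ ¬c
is never true.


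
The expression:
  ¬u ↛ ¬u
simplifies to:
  False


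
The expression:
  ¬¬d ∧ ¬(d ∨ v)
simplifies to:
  False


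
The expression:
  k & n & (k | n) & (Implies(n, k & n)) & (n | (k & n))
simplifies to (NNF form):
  k & n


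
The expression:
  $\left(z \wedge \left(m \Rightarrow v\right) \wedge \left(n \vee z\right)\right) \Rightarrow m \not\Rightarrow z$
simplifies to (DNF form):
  $\left(m \wedge \neg v\right) \vee \neg z$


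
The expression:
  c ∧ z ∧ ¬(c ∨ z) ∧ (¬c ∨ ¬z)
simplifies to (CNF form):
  False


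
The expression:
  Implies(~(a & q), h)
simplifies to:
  h | (a & q)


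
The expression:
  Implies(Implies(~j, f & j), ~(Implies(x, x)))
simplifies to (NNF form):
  ~j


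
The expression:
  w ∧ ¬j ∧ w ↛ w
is never true.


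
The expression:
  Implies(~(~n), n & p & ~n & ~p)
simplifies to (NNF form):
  ~n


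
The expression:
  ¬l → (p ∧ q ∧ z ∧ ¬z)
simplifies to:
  l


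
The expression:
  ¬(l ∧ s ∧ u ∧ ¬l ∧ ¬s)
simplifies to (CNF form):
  True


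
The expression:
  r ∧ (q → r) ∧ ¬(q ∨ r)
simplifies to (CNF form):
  False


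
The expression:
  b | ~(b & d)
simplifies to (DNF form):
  True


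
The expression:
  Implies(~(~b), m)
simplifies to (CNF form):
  m | ~b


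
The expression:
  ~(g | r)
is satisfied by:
  {g: False, r: False}


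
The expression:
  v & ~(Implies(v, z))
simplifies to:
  v & ~z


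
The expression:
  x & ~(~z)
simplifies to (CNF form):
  x & z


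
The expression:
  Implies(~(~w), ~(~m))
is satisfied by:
  {m: True, w: False}
  {w: False, m: False}
  {w: True, m: True}


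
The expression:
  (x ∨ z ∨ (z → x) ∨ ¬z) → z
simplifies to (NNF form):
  z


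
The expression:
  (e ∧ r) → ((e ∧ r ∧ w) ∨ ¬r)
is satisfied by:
  {w: True, e: False, r: False}
  {w: False, e: False, r: False}
  {r: True, w: True, e: False}
  {r: True, w: False, e: False}
  {e: True, w: True, r: False}
  {e: True, w: False, r: False}
  {e: True, r: True, w: True}


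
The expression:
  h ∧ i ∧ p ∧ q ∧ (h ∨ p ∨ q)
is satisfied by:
  {h: True, i: True, p: True, q: True}


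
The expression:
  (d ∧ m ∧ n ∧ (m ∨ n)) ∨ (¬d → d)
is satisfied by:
  {d: True}


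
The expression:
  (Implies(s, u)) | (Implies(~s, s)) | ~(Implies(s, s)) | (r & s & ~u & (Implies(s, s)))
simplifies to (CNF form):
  True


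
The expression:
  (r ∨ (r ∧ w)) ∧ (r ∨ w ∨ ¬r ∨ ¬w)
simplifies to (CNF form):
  r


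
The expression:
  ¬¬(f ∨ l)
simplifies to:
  f ∨ l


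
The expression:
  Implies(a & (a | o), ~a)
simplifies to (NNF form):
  ~a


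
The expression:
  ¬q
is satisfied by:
  {q: False}


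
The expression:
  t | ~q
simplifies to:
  t | ~q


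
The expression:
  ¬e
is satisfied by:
  {e: False}


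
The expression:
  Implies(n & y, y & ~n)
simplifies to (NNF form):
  ~n | ~y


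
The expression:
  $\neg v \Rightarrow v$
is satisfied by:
  {v: True}


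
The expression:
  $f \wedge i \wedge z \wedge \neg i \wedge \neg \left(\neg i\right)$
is never true.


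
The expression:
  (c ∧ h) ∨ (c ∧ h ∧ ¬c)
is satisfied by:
  {h: True, c: True}


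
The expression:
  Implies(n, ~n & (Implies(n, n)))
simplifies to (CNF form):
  ~n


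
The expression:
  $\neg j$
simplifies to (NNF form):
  $\neg j$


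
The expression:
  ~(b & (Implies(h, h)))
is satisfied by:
  {b: False}


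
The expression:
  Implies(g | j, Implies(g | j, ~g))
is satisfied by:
  {g: False}


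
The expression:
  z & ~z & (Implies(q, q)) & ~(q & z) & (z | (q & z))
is never true.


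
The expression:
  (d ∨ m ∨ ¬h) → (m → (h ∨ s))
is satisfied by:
  {h: True, s: True, m: False}
  {h: True, m: False, s: False}
  {s: True, m: False, h: False}
  {s: False, m: False, h: False}
  {h: True, s: True, m: True}
  {h: True, m: True, s: False}
  {s: True, m: True, h: False}


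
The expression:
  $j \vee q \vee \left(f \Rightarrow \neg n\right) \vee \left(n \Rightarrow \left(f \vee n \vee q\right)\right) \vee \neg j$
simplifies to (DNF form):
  $\text{True}$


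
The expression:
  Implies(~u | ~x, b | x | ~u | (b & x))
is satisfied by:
  {b: True, x: True, u: False}
  {b: True, x: False, u: False}
  {x: True, b: False, u: False}
  {b: False, x: False, u: False}
  {b: True, u: True, x: True}
  {b: True, u: True, x: False}
  {u: True, x: True, b: False}


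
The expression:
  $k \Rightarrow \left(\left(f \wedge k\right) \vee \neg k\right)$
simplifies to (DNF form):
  $f \vee \neg k$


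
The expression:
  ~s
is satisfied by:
  {s: False}


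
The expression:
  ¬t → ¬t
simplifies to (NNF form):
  True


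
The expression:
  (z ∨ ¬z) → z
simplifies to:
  z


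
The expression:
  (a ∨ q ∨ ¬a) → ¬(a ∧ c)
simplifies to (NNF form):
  ¬a ∨ ¬c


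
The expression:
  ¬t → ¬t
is always true.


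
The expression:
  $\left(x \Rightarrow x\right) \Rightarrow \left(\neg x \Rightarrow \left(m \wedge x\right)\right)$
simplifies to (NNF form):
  $x$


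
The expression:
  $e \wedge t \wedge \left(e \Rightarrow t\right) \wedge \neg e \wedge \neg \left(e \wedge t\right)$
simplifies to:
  $\text{False}$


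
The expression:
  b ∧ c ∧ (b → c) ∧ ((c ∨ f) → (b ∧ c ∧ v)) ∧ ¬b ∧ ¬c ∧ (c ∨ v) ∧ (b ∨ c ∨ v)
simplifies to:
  False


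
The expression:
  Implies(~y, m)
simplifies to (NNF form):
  m | y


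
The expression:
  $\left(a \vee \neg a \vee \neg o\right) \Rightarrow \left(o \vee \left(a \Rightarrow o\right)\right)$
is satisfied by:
  {o: True, a: False}
  {a: False, o: False}
  {a: True, o: True}


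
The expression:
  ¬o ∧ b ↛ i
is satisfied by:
  {b: True, i: False, o: False}


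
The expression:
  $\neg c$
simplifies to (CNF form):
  $\neg c$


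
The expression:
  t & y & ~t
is never true.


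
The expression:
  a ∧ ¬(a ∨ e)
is never true.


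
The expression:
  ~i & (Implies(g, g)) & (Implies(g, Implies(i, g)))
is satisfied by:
  {i: False}


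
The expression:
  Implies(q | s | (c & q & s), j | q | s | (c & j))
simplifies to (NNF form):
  True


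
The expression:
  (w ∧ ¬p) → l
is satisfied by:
  {l: True, p: True, w: False}
  {l: True, w: False, p: False}
  {p: True, w: False, l: False}
  {p: False, w: False, l: False}
  {l: True, p: True, w: True}
  {l: True, w: True, p: False}
  {p: True, w: True, l: False}


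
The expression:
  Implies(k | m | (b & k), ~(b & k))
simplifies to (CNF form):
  ~b | ~k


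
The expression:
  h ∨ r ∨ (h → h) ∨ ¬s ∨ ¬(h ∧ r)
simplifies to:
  True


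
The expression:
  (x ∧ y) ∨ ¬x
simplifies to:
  y ∨ ¬x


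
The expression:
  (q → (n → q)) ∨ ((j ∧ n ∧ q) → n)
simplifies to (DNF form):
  True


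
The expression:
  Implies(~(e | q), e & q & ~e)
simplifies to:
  e | q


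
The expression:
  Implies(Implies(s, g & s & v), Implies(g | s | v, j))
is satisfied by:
  {s: True, j: True, g: False, v: False}
  {j: True, s: False, g: False, v: False}
  {s: True, v: True, j: True, g: False}
  {v: True, j: True, s: False, g: False}
  {s: True, j: True, g: True, v: False}
  {j: True, g: True, v: False, s: False}
  {s: True, v: True, j: True, g: True}
  {v: True, j: True, g: True, s: False}
  {s: True, v: False, g: False, j: False}
  {v: False, g: False, j: False, s: False}
  {s: True, v: True, g: False, j: False}
  {s: True, g: True, v: False, j: False}


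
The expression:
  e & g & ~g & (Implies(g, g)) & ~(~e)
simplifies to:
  False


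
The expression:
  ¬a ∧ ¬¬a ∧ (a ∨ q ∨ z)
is never true.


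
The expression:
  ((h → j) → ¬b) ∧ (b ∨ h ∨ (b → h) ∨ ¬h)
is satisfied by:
  {h: True, b: False, j: False}
  {h: False, b: False, j: False}
  {j: True, h: True, b: False}
  {j: True, h: False, b: False}
  {b: True, h: True, j: False}


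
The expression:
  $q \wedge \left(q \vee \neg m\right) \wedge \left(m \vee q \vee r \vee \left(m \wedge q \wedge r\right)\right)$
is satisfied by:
  {q: True}


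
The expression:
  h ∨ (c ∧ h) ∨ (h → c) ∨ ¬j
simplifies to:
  True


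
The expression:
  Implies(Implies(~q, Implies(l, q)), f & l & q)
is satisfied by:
  {f: True, l: True, q: False}
  {l: True, q: False, f: False}
  {q: True, f: True, l: True}


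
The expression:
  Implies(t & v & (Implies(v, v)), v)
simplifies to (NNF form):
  True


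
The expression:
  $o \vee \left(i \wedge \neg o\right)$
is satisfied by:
  {i: True, o: True}
  {i: True, o: False}
  {o: True, i: False}


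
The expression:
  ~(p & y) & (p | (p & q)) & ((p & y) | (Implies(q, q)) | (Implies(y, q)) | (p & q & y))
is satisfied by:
  {p: True, y: False}


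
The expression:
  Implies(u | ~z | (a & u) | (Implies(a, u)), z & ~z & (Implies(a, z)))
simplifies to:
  a & z & ~u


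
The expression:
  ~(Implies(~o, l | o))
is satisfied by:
  {o: False, l: False}


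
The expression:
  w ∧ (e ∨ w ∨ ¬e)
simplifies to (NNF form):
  w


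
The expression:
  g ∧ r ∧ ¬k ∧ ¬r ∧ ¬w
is never true.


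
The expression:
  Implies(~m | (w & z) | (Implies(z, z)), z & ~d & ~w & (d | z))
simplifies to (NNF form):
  z & ~d & ~w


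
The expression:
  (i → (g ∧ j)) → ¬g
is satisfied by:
  {i: True, g: False, j: False}
  {i: False, g: False, j: False}
  {j: True, i: True, g: False}
  {j: True, i: False, g: False}
  {g: True, i: True, j: False}


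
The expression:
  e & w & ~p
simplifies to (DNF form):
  e & w & ~p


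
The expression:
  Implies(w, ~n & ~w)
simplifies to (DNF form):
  ~w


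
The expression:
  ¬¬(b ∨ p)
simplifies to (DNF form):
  b ∨ p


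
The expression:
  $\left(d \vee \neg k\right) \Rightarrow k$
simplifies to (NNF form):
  $k$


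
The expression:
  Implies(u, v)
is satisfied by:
  {v: True, u: False}
  {u: False, v: False}
  {u: True, v: True}


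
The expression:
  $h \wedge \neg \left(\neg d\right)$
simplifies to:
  $d \wedge h$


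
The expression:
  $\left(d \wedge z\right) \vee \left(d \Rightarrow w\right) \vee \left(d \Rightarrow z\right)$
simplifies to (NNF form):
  $w \vee z \vee \neg d$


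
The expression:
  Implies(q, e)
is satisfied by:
  {e: True, q: False}
  {q: False, e: False}
  {q: True, e: True}


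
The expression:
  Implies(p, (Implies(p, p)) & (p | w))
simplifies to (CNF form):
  True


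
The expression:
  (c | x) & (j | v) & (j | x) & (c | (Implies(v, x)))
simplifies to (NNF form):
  (c & j) | (j & x) | (v & x)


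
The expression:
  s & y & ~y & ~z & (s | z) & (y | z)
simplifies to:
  False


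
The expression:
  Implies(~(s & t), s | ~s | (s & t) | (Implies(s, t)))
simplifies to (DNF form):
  True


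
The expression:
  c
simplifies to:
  c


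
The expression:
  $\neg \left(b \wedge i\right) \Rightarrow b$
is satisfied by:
  {b: True}


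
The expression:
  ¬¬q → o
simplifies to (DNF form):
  o ∨ ¬q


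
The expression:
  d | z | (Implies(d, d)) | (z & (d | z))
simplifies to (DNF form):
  True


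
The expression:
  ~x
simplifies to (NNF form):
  ~x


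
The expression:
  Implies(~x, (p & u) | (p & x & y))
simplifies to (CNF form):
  (p | x) & (u | x)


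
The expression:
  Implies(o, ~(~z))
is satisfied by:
  {z: True, o: False}
  {o: False, z: False}
  {o: True, z: True}


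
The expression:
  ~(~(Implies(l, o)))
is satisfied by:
  {o: True, l: False}
  {l: False, o: False}
  {l: True, o: True}


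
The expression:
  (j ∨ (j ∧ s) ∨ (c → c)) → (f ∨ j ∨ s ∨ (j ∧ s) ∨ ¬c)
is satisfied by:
  {f: True, s: True, j: True, c: False}
  {f: True, s: True, j: False, c: False}
  {f: True, j: True, c: False, s: False}
  {f: True, j: False, c: False, s: False}
  {s: True, j: True, c: False, f: False}
  {s: True, j: False, c: False, f: False}
  {j: True, s: False, c: False, f: False}
  {j: False, s: False, c: False, f: False}
  {f: True, s: True, c: True, j: True}
  {f: True, s: True, c: True, j: False}
  {f: True, c: True, j: True, s: False}
  {f: True, c: True, j: False, s: False}
  {c: True, s: True, j: True, f: False}
  {c: True, s: True, j: False, f: False}
  {c: True, j: True, s: False, f: False}


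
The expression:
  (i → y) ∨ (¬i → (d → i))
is always true.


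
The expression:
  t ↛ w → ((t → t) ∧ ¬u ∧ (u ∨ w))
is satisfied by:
  {w: True, t: False}
  {t: False, w: False}
  {t: True, w: True}


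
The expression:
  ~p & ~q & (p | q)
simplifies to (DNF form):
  False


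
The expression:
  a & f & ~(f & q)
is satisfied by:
  {a: True, f: True, q: False}


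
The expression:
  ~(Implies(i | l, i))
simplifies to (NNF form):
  l & ~i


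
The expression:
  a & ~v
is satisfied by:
  {a: True, v: False}


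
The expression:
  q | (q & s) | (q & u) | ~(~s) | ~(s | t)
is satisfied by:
  {q: True, s: True, t: False}
  {q: True, s: False, t: False}
  {s: True, q: False, t: False}
  {q: False, s: False, t: False}
  {q: True, t: True, s: True}
  {q: True, t: True, s: False}
  {t: True, s: True, q: False}


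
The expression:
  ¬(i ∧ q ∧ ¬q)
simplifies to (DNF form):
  True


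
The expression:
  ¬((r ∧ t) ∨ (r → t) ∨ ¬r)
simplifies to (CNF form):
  r ∧ ¬t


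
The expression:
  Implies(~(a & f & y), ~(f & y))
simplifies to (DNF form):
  a | ~f | ~y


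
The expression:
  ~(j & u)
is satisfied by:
  {u: False, j: False}
  {j: True, u: False}
  {u: True, j: False}


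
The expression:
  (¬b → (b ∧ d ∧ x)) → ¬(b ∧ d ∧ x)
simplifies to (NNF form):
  ¬b ∨ ¬d ∨ ¬x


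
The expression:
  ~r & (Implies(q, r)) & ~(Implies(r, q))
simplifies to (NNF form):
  False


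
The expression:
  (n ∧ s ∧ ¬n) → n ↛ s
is always true.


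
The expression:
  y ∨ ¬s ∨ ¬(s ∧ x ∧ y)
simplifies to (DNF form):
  True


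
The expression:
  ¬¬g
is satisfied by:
  {g: True}


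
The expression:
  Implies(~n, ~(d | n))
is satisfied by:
  {n: True, d: False}
  {d: False, n: False}
  {d: True, n: True}


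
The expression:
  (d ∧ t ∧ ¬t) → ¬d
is always true.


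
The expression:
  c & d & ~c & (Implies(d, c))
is never true.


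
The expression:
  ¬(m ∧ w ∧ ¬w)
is always true.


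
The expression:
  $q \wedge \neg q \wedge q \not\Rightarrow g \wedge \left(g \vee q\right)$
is never true.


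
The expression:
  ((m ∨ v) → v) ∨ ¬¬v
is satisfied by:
  {v: True, m: False}
  {m: False, v: False}
  {m: True, v: True}


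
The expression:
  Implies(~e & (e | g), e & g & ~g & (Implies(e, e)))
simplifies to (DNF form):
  e | ~g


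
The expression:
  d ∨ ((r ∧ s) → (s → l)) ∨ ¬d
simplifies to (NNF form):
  True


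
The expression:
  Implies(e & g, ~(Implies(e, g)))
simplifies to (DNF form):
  ~e | ~g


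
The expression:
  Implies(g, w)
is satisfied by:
  {w: True, g: False}
  {g: False, w: False}
  {g: True, w: True}


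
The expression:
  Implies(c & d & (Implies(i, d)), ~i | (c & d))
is always true.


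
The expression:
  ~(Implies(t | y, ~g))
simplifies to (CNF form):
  g & (t | y)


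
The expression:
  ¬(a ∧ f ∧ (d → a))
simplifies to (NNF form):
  ¬a ∨ ¬f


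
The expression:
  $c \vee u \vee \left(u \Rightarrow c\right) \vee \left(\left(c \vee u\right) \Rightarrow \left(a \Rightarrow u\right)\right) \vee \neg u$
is always true.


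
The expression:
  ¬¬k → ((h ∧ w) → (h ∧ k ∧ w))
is always true.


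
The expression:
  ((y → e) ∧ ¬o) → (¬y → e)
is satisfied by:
  {y: True, o: True, e: True}
  {y: True, o: True, e: False}
  {y: True, e: True, o: False}
  {y: True, e: False, o: False}
  {o: True, e: True, y: False}
  {o: True, e: False, y: False}
  {e: True, o: False, y: False}


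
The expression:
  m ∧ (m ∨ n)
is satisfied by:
  {m: True}


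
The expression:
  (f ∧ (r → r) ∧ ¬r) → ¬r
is always true.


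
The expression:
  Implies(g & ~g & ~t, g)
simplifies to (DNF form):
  True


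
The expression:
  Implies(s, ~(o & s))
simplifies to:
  ~o | ~s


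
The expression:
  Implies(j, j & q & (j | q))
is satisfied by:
  {q: True, j: False}
  {j: False, q: False}
  {j: True, q: True}


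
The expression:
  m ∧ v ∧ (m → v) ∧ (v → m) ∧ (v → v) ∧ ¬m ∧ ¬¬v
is never true.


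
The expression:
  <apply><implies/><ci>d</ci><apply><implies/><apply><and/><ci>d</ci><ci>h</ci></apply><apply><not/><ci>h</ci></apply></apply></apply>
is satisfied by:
  {h: False, d: False}
  {d: True, h: False}
  {h: True, d: False}


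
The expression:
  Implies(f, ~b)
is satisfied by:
  {b: False, f: False}
  {f: True, b: False}
  {b: True, f: False}


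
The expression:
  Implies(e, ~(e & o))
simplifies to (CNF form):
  ~e | ~o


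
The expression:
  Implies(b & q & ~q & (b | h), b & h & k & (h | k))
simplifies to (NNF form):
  True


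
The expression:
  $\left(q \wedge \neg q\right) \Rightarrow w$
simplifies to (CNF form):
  $\text{True}$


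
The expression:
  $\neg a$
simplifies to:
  $\neg a$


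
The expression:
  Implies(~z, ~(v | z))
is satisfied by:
  {z: True, v: False}
  {v: False, z: False}
  {v: True, z: True}


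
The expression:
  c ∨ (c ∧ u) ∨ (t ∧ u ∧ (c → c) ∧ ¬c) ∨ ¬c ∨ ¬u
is always true.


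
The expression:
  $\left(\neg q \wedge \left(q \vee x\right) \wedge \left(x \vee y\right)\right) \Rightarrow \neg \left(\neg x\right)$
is always true.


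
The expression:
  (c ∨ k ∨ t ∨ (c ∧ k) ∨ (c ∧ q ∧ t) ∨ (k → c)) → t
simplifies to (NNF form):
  t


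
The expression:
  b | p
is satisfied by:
  {b: True, p: True}
  {b: True, p: False}
  {p: True, b: False}


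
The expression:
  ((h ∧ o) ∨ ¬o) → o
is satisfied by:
  {o: True}


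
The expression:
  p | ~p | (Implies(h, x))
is always true.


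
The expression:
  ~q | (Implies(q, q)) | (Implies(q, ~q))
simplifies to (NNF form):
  True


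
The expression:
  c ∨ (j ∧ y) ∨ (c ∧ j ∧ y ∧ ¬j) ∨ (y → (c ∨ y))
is always true.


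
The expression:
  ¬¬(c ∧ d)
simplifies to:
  c ∧ d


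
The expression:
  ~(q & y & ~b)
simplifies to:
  b | ~q | ~y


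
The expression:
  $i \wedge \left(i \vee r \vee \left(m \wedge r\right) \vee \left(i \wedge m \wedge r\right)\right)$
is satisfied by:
  {i: True}


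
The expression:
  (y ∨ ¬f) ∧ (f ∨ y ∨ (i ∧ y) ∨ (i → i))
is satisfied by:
  {y: True, f: False}
  {f: False, y: False}
  {f: True, y: True}


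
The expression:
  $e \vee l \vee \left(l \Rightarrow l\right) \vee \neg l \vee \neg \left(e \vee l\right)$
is always true.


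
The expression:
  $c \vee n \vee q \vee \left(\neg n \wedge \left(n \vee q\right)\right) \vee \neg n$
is always true.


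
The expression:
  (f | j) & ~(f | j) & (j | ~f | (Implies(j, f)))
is never true.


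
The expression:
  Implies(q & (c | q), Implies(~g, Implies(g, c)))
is always true.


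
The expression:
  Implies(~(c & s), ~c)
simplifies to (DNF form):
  s | ~c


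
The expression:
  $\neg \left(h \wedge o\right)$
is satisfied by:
  {h: False, o: False}
  {o: True, h: False}
  {h: True, o: False}


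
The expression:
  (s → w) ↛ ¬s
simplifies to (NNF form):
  s ∧ w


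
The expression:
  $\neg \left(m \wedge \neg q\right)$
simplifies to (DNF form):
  $q \vee \neg m$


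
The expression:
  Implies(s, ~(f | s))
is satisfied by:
  {s: False}


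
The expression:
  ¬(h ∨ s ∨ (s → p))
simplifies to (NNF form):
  False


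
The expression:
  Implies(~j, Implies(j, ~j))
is always true.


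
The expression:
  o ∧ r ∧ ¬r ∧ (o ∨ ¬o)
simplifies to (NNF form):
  False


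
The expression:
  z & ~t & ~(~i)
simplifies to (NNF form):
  i & z & ~t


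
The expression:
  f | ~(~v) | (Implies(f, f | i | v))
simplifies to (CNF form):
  True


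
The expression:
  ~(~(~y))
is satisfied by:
  {y: False}


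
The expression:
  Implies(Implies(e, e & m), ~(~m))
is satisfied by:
  {m: True, e: True}
  {m: True, e: False}
  {e: True, m: False}


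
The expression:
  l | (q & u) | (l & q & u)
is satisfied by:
  {q: True, l: True, u: True}
  {q: True, l: True, u: False}
  {l: True, u: True, q: False}
  {l: True, u: False, q: False}
  {q: True, u: True, l: False}


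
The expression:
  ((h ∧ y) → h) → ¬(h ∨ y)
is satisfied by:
  {y: False, h: False}


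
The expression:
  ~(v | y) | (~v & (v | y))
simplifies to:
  ~v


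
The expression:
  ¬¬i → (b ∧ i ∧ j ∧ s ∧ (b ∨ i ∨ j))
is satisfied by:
  {j: True, b: True, s: True, i: False}
  {j: True, b: True, s: False, i: False}
  {j: True, s: True, b: False, i: False}
  {j: True, s: False, b: False, i: False}
  {b: True, s: True, j: False, i: False}
  {b: True, s: False, j: False, i: False}
  {s: True, j: False, b: False, i: False}
  {s: False, j: False, b: False, i: False}
  {i: True, j: True, b: True, s: True}


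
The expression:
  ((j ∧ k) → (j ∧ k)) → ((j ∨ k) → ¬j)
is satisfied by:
  {j: False}


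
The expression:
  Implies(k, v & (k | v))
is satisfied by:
  {v: True, k: False}
  {k: False, v: False}
  {k: True, v: True}


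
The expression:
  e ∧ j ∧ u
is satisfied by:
  {j: True, e: True, u: True}


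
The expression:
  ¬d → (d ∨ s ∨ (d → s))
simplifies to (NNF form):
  True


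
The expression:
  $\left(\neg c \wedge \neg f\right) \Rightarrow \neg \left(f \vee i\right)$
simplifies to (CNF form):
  $c \vee f \vee \neg i$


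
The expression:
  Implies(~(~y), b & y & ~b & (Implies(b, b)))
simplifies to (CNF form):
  ~y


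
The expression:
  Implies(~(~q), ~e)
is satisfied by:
  {e: False, q: False}
  {q: True, e: False}
  {e: True, q: False}


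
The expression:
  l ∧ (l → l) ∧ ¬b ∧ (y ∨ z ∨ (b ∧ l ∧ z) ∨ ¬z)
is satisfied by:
  {l: True, b: False}


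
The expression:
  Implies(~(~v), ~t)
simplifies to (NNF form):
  ~t | ~v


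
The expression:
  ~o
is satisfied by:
  {o: False}


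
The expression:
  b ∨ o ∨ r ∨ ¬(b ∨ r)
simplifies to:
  True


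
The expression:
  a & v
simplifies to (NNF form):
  a & v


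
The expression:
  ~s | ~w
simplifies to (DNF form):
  ~s | ~w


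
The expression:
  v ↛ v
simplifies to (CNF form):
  False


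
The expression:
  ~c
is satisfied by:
  {c: False}


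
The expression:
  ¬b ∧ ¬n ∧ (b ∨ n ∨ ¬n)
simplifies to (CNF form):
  ¬b ∧ ¬n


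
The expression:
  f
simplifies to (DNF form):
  f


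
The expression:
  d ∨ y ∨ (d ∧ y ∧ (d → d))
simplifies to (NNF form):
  d ∨ y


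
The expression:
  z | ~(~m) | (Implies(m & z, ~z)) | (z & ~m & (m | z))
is always true.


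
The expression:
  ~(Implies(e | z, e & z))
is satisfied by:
  {z: True, e: False}
  {e: True, z: False}


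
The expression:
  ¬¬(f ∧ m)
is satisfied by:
  {m: True, f: True}


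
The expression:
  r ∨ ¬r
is always true.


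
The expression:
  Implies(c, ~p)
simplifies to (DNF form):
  ~c | ~p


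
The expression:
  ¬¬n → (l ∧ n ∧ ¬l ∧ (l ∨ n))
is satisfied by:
  {n: False}


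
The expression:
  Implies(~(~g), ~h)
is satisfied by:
  {h: False, g: False}
  {g: True, h: False}
  {h: True, g: False}


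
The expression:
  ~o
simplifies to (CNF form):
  ~o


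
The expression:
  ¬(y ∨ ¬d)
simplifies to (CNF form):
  d ∧ ¬y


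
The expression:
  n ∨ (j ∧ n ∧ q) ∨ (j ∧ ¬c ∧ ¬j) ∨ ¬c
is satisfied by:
  {n: True, c: False}
  {c: False, n: False}
  {c: True, n: True}


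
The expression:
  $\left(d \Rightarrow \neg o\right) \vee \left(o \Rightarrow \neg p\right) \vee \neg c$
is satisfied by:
  {p: False, c: False, o: False, d: False}
  {d: True, p: False, c: False, o: False}
  {o: True, p: False, c: False, d: False}
  {d: True, o: True, p: False, c: False}
  {c: True, d: False, p: False, o: False}
  {d: True, c: True, p: False, o: False}
  {o: True, c: True, d: False, p: False}
  {d: True, o: True, c: True, p: False}
  {p: True, o: False, c: False, d: False}
  {d: True, p: True, o: False, c: False}
  {o: True, p: True, d: False, c: False}
  {d: True, o: True, p: True, c: False}
  {c: True, p: True, o: False, d: False}
  {d: True, c: True, p: True, o: False}
  {o: True, c: True, p: True, d: False}


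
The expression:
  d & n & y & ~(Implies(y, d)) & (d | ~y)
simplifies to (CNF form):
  False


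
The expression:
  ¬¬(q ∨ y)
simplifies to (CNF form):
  q ∨ y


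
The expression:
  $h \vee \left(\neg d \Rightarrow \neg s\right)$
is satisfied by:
  {d: True, h: True, s: False}
  {d: True, s: False, h: False}
  {h: True, s: False, d: False}
  {h: False, s: False, d: False}
  {d: True, h: True, s: True}
  {d: True, s: True, h: False}
  {h: True, s: True, d: False}
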